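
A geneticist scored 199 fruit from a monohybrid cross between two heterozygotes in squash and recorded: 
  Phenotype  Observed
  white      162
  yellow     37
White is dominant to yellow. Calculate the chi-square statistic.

4.357

For a monohybrid cross between heterozygotes with complete dominance, the expected phenotypic ratio is 3:1.
Expected counts for N = 199 under a 3:1 ratio (total parts = 4):
  white: 199 × 3/4 = 149.25
  yellow: 199 × 1/4 = 49.75
χ² = Σ (O − E)² / E
  white: (162 − 149.25)² / 149.25 = 1.0892
  yellow: (37 − 49.75)² / 49.75 = 3.2676
χ² = 1.0892 + 3.2676 = 4.3568 ≈ 4.357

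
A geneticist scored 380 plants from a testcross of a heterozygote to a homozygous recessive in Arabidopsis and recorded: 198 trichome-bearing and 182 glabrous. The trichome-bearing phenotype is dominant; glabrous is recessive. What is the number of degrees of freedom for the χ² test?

A testcross of a heterozygote (Aa × aa) gives a 1:1 phenotypic ratio.
A goodness-of-fit test with 2 phenotype classes has df = 2 − 1 = 1.

1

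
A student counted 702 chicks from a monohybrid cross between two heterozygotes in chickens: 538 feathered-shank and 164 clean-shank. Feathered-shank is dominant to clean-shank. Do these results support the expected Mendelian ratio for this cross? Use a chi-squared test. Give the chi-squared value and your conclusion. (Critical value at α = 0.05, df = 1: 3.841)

For a monohybrid cross between heterozygotes with complete dominance, the expected phenotypic ratio is 3:1.
Expected counts for N = 702 under a 3:1 ratio (total parts = 4):
  feathered-shank: 702 × 3/4 = 526.5
  clean-shank: 702 × 1/4 = 175.5
χ² = Σ (O − E)² / E
  feathered-shank: (538 − 526.5)² / 526.5 = 0.2512
  clean-shank: (164 − 175.5)² / 175.5 = 0.7536
χ² = 0.2512 + 0.7536 = 1.0048 ≈ 1.005
Degrees of freedom = 2 − 1 = 1; critical value at α = 0.05 is 3.841.
Since 1.005 < 3.841, we fail to reject the null hypothesis — the data are consistent with the 3:1 ratio.

1.005; consistent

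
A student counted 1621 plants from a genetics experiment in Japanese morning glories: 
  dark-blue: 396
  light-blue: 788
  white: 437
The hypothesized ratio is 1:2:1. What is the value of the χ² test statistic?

Under the 1:2:1 hypothesis (Σ ratio = 4, N = 1621):
  dark-blue: 1621 × 1/4 = 405.25
  light-blue: 1621 × 2/4 = 810.5
  white: 1621 × 1/4 = 405.25
χ² = Σ (O − E)² / E
  dark-blue: (396 − 405.25)² / 405.25 = 0.2111
  light-blue: (788 − 810.5)² / 810.5 = 0.6246
  white: (437 − 405.25)² / 405.25 = 2.4875
χ² = 0.2111 + 0.6246 + 2.4875 = 3.3232 ≈ 3.323

3.323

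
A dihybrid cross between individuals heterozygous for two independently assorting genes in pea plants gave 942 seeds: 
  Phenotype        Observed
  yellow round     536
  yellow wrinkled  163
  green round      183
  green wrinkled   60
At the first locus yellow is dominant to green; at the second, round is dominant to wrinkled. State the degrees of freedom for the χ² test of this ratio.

A dihybrid F₂ with independent assortment and complete dominance at both loci gives a 9:3:3:1 phenotypic ratio.
A goodness-of-fit test with 4 phenotype classes has df = 4 − 1 = 3.

3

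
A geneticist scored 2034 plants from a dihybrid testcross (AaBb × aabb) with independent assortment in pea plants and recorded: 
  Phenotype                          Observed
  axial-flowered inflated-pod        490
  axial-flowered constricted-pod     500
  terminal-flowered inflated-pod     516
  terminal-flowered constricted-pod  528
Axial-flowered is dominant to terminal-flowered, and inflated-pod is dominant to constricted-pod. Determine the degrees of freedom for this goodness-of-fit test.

3

A dihybrid testcross with independent assortment gives a 1:1:1:1 ratio.
A goodness-of-fit test with 4 phenotype classes has df = 4 − 1 = 3.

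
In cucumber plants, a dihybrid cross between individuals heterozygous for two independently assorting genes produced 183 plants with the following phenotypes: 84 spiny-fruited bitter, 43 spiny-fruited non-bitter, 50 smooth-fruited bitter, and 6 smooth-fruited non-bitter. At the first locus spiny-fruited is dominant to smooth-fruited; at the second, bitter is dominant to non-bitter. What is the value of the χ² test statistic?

A dihybrid F₂ with independent assortment and complete dominance at both loci gives a 9:3:3:1 phenotypic ratio.
Total ratio parts = 16. Expected numbers out of 183:
  spiny-fruited bitter: 183 × 9/16 = 102.9375
  spiny-fruited non-bitter: 183 × 3/16 = 34.3125
  smooth-fruited bitter: 183 × 3/16 = 34.3125
  smooth-fruited non-bitter: 183 × 1/16 = 11.4375
χ² = Σ (O − E)² / E
  spiny-fruited bitter: (84 − 102.9375)² / 102.9375 = 3.4839
  spiny-fruited non-bitter: (43 − 34.3125)² / 34.3125 = 2.1996
  smooth-fruited bitter: (50 − 34.3125)² / 34.3125 = 7.1722
  smooth-fruited non-bitter: (6 − 11.4375)² / 11.4375 = 2.5850
χ² = 3.4839 + 2.1996 + 7.1722 + 2.5850 = 15.4407 ≈ 15.441

15.441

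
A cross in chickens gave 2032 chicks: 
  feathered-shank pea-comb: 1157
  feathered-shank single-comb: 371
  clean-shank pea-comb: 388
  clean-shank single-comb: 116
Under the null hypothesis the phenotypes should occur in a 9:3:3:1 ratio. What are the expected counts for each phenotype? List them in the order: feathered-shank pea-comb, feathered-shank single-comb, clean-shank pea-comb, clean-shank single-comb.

Expected counts for N = 2032 under a 9:3:3:1 ratio (total parts = 16):
  feathered-shank pea-comb: 2032 × 9/16 = 1143
  feathered-shank single-comb: 2032 × 3/16 = 381
  clean-shank pea-comb: 2032 × 3/16 = 381
  clean-shank single-comb: 2032 × 1/16 = 127

1143, 381, 381, 127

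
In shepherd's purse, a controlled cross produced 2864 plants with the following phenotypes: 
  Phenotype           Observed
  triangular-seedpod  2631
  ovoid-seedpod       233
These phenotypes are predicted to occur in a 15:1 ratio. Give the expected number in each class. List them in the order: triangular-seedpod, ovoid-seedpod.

Under the 15:1 hypothesis (Σ ratio = 16, N = 2864):
  triangular-seedpod: 2864 × 15/16 = 2685
  ovoid-seedpod: 2864 × 1/16 = 179

2685, 179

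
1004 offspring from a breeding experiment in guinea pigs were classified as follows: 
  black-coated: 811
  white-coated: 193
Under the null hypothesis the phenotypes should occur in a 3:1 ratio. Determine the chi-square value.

Expected counts for N = 1004 under a 3:1 ratio (total parts = 4):
  black-coated: 1004 × 3/4 = 753
  white-coated: 1004 × 1/4 = 251
χ² = Σ (O − E)² / E
  black-coated: (811 − 753)² / 753 = 4.4675
  white-coated: (193 − 251)² / 251 = 13.4024
χ² = 4.4675 + 13.4024 = 17.8699 ≈ 17.870

17.870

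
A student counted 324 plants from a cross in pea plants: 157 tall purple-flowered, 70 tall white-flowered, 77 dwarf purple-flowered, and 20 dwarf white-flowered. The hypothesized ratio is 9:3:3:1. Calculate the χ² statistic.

The 9:3:3:1 ratio has 16 parts, so with N = 324 the expected counts are:
  tall purple-flowered: 324 × 9/16 = 182.25
  tall white-flowered: 324 × 3/16 = 60.75
  dwarf purple-flowered: 324 × 3/16 = 60.75
  dwarf white-flowered: 324 × 1/16 = 20.25
χ² = Σ (O − E)² / E
  tall purple-flowered: (157 − 182.25)² / 182.25 = 3.4983
  tall white-flowered: (70 − 60.75)² / 60.75 = 1.4084
  dwarf purple-flowered: (77 − 60.75)² / 60.75 = 4.3467
  dwarf white-flowered: (20 − 20.25)² / 20.25 = 0.0031
χ² = 3.4983 + 1.4084 + 4.3467 + 0.0031 = 9.2565 ≈ 9.257

9.257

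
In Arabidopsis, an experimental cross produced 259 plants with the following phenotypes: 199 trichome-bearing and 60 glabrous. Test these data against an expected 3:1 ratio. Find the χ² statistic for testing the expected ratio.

Expected counts for N = 259 under a 3:1 ratio (total parts = 4):
  trichome-bearing: 259 × 3/4 = 194.25
  glabrous: 259 × 1/4 = 64.75
χ² = Σ (O − E)² / E
  trichome-bearing: (199 − 194.25)² / 194.25 = 0.1162
  glabrous: (60 − 64.75)² / 64.75 = 0.3485
χ² = 0.1162 + 0.3485 = 0.4647 ≈ 0.465

0.465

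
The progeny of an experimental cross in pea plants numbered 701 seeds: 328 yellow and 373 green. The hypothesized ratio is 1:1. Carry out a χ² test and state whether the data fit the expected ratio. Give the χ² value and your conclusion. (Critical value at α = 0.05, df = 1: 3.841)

2.889; consistent

Expected counts for N = 701 under a 1:1 ratio (total parts = 2):
  yellow: 701 × 1/2 = 350.5
  green: 701 × 1/2 = 350.5
χ² = Σ (O − E)² / E
  yellow: (328 − 350.5)² / 350.5 = 1.4444
  green: (373 − 350.5)² / 350.5 = 1.4444
χ² = 1.4444 + 1.4444 = 2.8888 ≈ 2.889
Degrees of freedom = 2 − 1 = 1; critical value at α = 0.05 is 3.841.
Since 2.889 < 3.841, we fail to reject the null hypothesis — the data are consistent with the 1:1 ratio.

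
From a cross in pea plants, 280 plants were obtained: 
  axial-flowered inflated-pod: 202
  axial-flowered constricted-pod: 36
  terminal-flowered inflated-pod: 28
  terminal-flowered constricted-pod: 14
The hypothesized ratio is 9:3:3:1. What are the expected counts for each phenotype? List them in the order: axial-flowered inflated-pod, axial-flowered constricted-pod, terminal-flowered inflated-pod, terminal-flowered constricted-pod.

157.5, 52.5, 52.5, 17.5

Expected counts for N = 280 under a 9:3:3:1 ratio (total parts = 16):
  axial-flowered inflated-pod: 280 × 9/16 = 157.5
  axial-flowered constricted-pod: 280 × 3/16 = 52.5
  terminal-flowered inflated-pod: 280 × 3/16 = 52.5
  terminal-flowered constricted-pod: 280 × 1/16 = 17.5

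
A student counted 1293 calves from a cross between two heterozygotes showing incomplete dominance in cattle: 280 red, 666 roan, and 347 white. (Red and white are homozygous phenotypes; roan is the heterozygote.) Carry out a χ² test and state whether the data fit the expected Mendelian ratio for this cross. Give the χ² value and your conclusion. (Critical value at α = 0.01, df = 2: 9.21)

8.120; consistent

With incomplete dominance, a heterozygote × heterozygote cross gives a 1:2:1 phenotypic ratio.
Expected counts for N = 1293 under a 1:2:1 ratio (total parts = 4):
  red: 1293 × 1/4 = 323.25
  roan: 1293 × 2/4 = 646.5
  white: 1293 × 1/4 = 323.25
χ² = Σ (O − E)² / E
  red: (280 − 323.25)² / 323.25 = 5.7867
  roan: (666 − 646.5)² / 646.5 = 0.5882
  white: (347 − 323.25)² / 323.25 = 1.7450
χ² = 5.7867 + 0.5882 + 1.7450 = 8.1199 ≈ 8.120
Degrees of freedom = 3 − 1 = 2; critical value at α = 0.01 is 9.21.
Since 8.120 < 9.21, we fail to reject the null hypothesis — the data are consistent with the 1:2:1 ratio.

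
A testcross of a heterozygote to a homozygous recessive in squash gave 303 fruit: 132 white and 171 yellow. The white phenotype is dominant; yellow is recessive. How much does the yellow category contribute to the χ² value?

2.510

A testcross of a heterozygote (Aa × aa) gives a 1:1 phenotypic ratio.
Expected counts for N = 303 under a 1:1 ratio (total parts = 2):
  white: 303 × 1/2 = 151.5
  yellow: 303 × 1/2 = 151.5
Contribution of yellow: (171 − 151.5)² / 151.5 = 2.5099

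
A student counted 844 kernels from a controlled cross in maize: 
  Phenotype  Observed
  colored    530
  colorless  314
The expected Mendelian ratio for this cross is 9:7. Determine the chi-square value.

14.697

Under the 9:7 hypothesis (Σ ratio = 16, N = 844):
  colored: 844 × 9/16 = 474.75
  colorless: 844 × 7/16 = 369.25
χ² = Σ (O − E)² / E
  colored: (530 − 474.75)² / 474.75 = 6.4298
  colorless: (314 − 369.25)² / 369.25 = 8.2669
χ² = 6.4298 + 8.2669 = 14.6967 ≈ 14.697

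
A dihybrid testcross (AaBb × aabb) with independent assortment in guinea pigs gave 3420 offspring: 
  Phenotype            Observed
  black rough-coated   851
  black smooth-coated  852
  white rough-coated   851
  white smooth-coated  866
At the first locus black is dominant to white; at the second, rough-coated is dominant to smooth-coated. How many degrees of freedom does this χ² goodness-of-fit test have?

3

A dihybrid testcross with independent assortment gives a 1:1:1:1 ratio.
A goodness-of-fit test with 4 phenotype classes has df = 4 − 1 = 3.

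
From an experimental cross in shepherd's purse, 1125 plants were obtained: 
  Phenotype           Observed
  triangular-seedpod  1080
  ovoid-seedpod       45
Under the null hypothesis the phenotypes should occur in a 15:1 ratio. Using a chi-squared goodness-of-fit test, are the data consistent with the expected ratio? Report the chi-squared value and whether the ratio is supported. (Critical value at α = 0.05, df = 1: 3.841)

Total ratio parts = 16. Expected numbers out of 1125:
  triangular-seedpod: 1125 × 15/16 = 1054.6875
  ovoid-seedpod: 1125 × 1/16 = 70.3125
χ² = Σ (O − E)² / E
  triangular-seedpod: (1080 − 1054.6875)² / 1054.6875 = 0.6075
  ovoid-seedpod: (45 − 70.3125)² / 70.3125 = 9.1125
χ² = 0.6075 + 9.1125 = 9.720
Degrees of freedom = 2 − 1 = 1; critical value at α = 0.05 is 3.841.
Since 9.720 > 3.841, we reject the null hypothesis — the data do not fit the 15:1 ratio.

9.720; not consistent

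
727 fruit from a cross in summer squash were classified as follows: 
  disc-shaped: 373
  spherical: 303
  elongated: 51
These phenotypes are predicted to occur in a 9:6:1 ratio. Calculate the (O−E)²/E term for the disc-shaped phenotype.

Total ratio parts = 16. Expected numbers out of 727:
  disc-shaped: 727 × 9/16 = 408.9375
  spherical: 727 × 6/16 = 272.625
  elongated: 727 × 1/16 = 45.4375
Contribution of disc-shaped: (373 − 408.9375)² / 408.9375 = 3.1582

3.158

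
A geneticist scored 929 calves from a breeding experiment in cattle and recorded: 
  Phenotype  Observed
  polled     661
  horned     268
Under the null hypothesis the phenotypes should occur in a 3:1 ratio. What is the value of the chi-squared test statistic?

Under the 3:1 hypothesis (Σ ratio = 4, N = 929):
  polled: 929 × 3/4 = 696.75
  horned: 929 × 1/4 = 232.25
χ² = Σ (O − E)² / E
  polled: (661 − 696.75)² / 696.75 = 1.8343
  horned: (268 − 232.25)² / 232.25 = 5.5030
χ² = 1.8343 + 5.5030 = 7.3373 ≈ 7.337

7.337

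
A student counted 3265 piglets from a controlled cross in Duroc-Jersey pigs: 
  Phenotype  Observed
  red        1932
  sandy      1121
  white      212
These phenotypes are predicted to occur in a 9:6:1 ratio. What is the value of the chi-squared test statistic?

Under the 9:6:1 hypothesis (Σ ratio = 16, N = 3265):
  red: 3265 × 9/16 = 1836.5625
  sandy: 3265 × 6/16 = 1224.375
  white: 3265 × 1/16 = 204.0625
χ² = Σ (O − E)² / E
  red: (1932 − 1836.5625)² / 1836.5625 = 4.9594
  sandy: (1121 − 1224.375)² / 1224.375 = 8.7280
  white: (212 − 204.0625)² / 204.0625 = 0.3087
χ² = 4.9594 + 8.7280 + 0.3087 = 13.9961 ≈ 13.996

13.996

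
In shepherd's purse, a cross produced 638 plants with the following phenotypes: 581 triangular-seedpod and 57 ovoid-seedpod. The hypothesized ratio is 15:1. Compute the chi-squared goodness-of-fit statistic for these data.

7.845

Expected counts for N = 638 under a 15:1 ratio (total parts = 16):
  triangular-seedpod: 638 × 15/16 = 598.125
  ovoid-seedpod: 638 × 1/16 = 39.875
χ² = Σ (O − E)² / E
  triangular-seedpod: (581 − 598.125)² / 598.125 = 0.4903
  ovoid-seedpod: (57 − 39.875)² / 39.875 = 7.3546
χ² = 0.4903 + 7.3546 = 7.8449 ≈ 7.845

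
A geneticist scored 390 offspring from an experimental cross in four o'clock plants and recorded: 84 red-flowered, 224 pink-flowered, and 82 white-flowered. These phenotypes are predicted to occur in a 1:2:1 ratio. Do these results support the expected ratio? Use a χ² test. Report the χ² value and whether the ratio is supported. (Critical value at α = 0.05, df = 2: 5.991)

8.646; not consistent

Total ratio parts = 4. Expected numbers out of 390:
  red-flowered: 390 × 1/4 = 97.5
  pink-flowered: 390 × 2/4 = 195
  white-flowered: 390 × 1/4 = 97.5
χ² = Σ (O − E)² / E
  red-flowered: (84 − 97.5)² / 97.5 = 1.8692
  pink-flowered: (224 − 195)² / 195 = 4.3128
  white-flowered: (82 − 97.5)² / 97.5 = 2.4641
χ² = 1.8692 + 4.3128 + 2.4641 = 8.6461 ≈ 8.646
Degrees of freedom = 3 − 1 = 2; critical value at α = 0.05 is 5.991.
Since 8.646 > 5.991, we reject the null hypothesis — the data do not fit the 1:2:1 ratio.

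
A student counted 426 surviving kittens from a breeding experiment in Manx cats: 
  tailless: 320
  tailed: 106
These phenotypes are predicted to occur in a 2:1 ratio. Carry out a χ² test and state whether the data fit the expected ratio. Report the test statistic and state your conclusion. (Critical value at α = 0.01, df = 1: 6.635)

Expected counts for N = 426 under a 2:1 ratio (total parts = 3):
  tailless: 426 × 2/3 = 284
  tailed: 426 × 1/3 = 142
χ² = Σ (O − E)² / E
  tailless: (320 − 284)² / 284 = 4.5634
  tailed: (106 − 142)² / 142 = 9.1268
χ² = 4.5634 + 9.1268 = 13.6902 ≈ 13.690
Degrees of freedom = 2 − 1 = 1; critical value at α = 0.01 is 6.635.
Since 13.690 > 6.635, we reject the null hypothesis — the data do not fit the 2:1 ratio.

13.690; not consistent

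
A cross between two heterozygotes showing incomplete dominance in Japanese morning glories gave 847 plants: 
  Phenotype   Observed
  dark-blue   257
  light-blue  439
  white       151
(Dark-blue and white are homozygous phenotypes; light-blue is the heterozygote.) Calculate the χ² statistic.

27.666

With incomplete dominance, a heterozygote × heterozygote cross gives a 1:2:1 phenotypic ratio.
Under the 1:2:1 hypothesis (Σ ratio = 4, N = 847):
  dark-blue: 847 × 1/4 = 211.75
  light-blue: 847 × 2/4 = 423.5
  white: 847 × 1/4 = 211.75
χ² = Σ (O − E)² / E
  dark-blue: (257 − 211.75)² / 211.75 = 9.6697
  light-blue: (439 − 423.5)² / 423.5 = 0.5673
  white: (151 − 211.75)² / 211.75 = 17.4289
χ² = 9.6697 + 0.5673 + 17.4289 = 27.6659 ≈ 27.666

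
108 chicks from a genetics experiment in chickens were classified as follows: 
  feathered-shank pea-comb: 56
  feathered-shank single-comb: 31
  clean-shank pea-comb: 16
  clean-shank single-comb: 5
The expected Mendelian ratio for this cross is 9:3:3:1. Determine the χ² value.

7.424

Expected counts for N = 108 under a 9:3:3:1 ratio (total parts = 16):
  feathered-shank pea-comb: 108 × 9/16 = 60.75
  feathered-shank single-comb: 108 × 3/16 = 20.25
  clean-shank pea-comb: 108 × 3/16 = 20.25
  clean-shank single-comb: 108 × 1/16 = 6.75
χ² = Σ (O − E)² / E
  feathered-shank pea-comb: (56 − 60.75)² / 60.75 = 0.3714
  feathered-shank single-comb: (31 − 20.25)² / 20.25 = 5.7068
  clean-shank pea-comb: (16 − 20.25)² / 20.25 = 0.8920
  clean-shank single-comb: (5 − 6.75)² / 6.75 = 0.4537
χ² = 0.3714 + 5.7068 + 0.8920 + 0.4537 = 7.4239 ≈ 7.424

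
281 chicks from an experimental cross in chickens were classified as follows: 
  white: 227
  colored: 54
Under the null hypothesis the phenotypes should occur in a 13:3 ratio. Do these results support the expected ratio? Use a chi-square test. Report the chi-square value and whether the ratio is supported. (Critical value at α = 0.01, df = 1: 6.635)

Expected counts for N = 281 under a 13:3 ratio (total parts = 16):
  white: 281 × 13/16 = 228.3125
  colored: 281 × 3/16 = 52.6875
χ² = Σ (O − E)² / E
  white: (227 − 228.3125)² / 228.3125 = 0.0075
  colored: (54 − 52.6875)² / 52.6875 = 0.0327
χ² = 0.0075 + 0.0327 = 0.0402 ≈ 0.040
Degrees of freedom = 2 − 1 = 1; critical value at α = 0.01 is 6.635.
Since 0.040 < 6.635, we fail to reject the null hypothesis — the data are consistent with the 13:3 ratio.

0.040; consistent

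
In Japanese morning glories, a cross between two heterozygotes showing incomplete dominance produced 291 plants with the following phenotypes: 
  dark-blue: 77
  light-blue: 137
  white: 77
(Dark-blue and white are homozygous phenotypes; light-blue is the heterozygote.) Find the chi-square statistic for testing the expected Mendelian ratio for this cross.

With incomplete dominance, a heterozygote × heterozygote cross gives a 1:2:1 phenotypic ratio.
Total ratio parts = 4. Expected numbers out of 291:
  dark-blue: 291 × 1/4 = 72.75
  light-blue: 291 × 2/4 = 145.5
  white: 291 × 1/4 = 72.75
χ² = Σ (O − E)² / E
  dark-blue: (77 − 72.75)² / 72.75 = 0.2483
  light-blue: (137 − 145.5)² / 145.5 = 0.4966
  white: (77 − 72.75)² / 72.75 = 0.2483
χ² = 0.2483 + 0.4966 + 0.2483 = 0.9932 ≈ 0.993

0.993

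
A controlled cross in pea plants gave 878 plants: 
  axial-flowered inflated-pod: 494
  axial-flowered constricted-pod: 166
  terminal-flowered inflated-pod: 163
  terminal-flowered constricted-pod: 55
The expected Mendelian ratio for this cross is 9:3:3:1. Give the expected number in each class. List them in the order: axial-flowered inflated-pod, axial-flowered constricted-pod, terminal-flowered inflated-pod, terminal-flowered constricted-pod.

Total ratio parts = 16. Expected numbers out of 878:
  axial-flowered inflated-pod: 878 × 9/16 = 493.875
  axial-flowered constricted-pod: 878 × 3/16 = 164.625
  terminal-flowered inflated-pod: 878 × 3/16 = 164.625
  terminal-flowered constricted-pod: 878 × 1/16 = 54.875

493.875, 164.625, 164.625, 54.875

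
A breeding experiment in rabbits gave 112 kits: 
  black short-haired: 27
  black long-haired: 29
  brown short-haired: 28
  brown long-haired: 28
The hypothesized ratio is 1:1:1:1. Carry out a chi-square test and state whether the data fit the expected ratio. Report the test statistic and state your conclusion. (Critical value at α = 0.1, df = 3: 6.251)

0.071; consistent

The 1:1:1:1 ratio has 4 parts, so with N = 112 the expected counts are:
  black short-haired: 112 × 1/4 = 28
  black long-haired: 112 × 1/4 = 28
  brown short-haired: 112 × 1/4 = 28
  brown long-haired: 112 × 1/4 = 28
χ² = Σ (O − E)² / E
  black short-haired: (27 − 28)² / 28 = 0.0357
  black long-haired: (29 − 28)² / 28 = 0.0357
  brown short-haired: (28 − 28)² / 28 = 0.0000
  brown long-haired: (28 − 28)² / 28 = 0.0000
χ² = 0.0357 + 0.0357 + 0.0000 + 0.0000 = 0.0714 ≈ 0.071
Degrees of freedom = 4 − 1 = 3; critical value at α = 0.1 is 6.251.
Since 0.071 < 6.251, we fail to reject the null hypothesis — the data are consistent with the 1:1:1:1 ratio.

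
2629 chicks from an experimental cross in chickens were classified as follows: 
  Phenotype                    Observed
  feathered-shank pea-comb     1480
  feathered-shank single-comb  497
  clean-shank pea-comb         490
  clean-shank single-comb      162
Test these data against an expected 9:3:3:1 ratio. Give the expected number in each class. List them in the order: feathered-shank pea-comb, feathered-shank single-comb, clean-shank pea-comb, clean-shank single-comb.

1478.8125, 492.9375, 492.9375, 164.3125

Total ratio parts = 16. Expected numbers out of 2629:
  feathered-shank pea-comb: 2629 × 9/16 = 1478.8125
  feathered-shank single-comb: 2629 × 3/16 = 492.9375
  clean-shank pea-comb: 2629 × 3/16 = 492.9375
  clean-shank single-comb: 2629 × 1/16 = 164.3125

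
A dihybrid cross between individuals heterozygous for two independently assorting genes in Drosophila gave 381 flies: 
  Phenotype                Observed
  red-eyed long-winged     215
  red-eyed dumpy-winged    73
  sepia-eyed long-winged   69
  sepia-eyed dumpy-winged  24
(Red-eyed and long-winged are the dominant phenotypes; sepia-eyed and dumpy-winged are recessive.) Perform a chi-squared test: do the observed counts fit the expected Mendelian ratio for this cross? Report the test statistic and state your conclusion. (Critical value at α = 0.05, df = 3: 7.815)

0.121; consistent

A dihybrid F₂ with independent assortment and complete dominance at both loci gives a 9:3:3:1 phenotypic ratio.
Total ratio parts = 16. Expected numbers out of 381:
  red-eyed long-winged: 381 × 9/16 = 214.3125
  red-eyed dumpy-winged: 381 × 3/16 = 71.4375
  sepia-eyed long-winged: 381 × 3/16 = 71.4375
  sepia-eyed dumpy-winged: 381 × 1/16 = 23.8125
χ² = Σ (O − E)² / E
  red-eyed long-winged: (215 − 214.3125)² / 214.3125 = 0.0022
  red-eyed dumpy-winged: (73 − 71.4375)² / 71.4375 = 0.0342
  sepia-eyed long-winged: (69 − 71.4375)² / 71.4375 = 0.0832
  sepia-eyed dumpy-winged: (24 − 23.8125)² / 23.8125 = 0.0015
χ² = 0.0022 + 0.0342 + 0.0832 + 0.0015 = 0.1211 ≈ 0.121
Degrees of freedom = 4 − 1 = 3; critical value at α = 0.05 is 7.815.
Since 0.121 < 7.815, we fail to reject the null hypothesis — the data are consistent with the 9:3:3:1 ratio.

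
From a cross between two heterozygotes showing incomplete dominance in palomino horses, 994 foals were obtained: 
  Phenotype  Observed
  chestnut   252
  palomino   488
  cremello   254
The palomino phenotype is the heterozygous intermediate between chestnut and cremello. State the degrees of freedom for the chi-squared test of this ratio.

With incomplete dominance, a heterozygote × heterozygote cross gives a 1:2:1 phenotypic ratio.
A goodness-of-fit test with 3 phenotype classes has df = 3 − 1 = 2.

2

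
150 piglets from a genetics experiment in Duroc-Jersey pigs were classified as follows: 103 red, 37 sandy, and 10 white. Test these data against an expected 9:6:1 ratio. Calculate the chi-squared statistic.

Expected counts for N = 150 under a 9:6:1 ratio (total parts = 16):
  red: 150 × 9/16 = 84.375
  sandy: 150 × 6/16 = 56.25
  white: 150 × 1/16 = 9.375
χ² = Σ (O − E)² / E
  red: (103 − 84.375)² / 84.375 = 4.1113
  sandy: (37 − 56.25)² / 56.25 = 6.5878
  white: (10 − 9.375)² / 9.375 = 0.0417
χ² = 4.1113 + 6.5878 + 0.0417 = 10.7408 ≈ 10.741

10.741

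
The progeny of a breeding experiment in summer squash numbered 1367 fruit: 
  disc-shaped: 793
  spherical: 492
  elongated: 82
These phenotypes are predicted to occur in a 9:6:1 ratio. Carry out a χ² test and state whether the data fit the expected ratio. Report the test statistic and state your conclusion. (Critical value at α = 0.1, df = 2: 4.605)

1.721; consistent

Total ratio parts = 16. Expected numbers out of 1367:
  disc-shaped: 1367 × 9/16 = 768.9375
  spherical: 1367 × 6/16 = 512.625
  elongated: 1367 × 1/16 = 85.4375
χ² = Σ (O − E)² / E
  disc-shaped: (793 − 768.9375)² / 768.9375 = 0.7530
  spherical: (492 − 512.625)² / 512.625 = 0.8298
  elongated: (82 − 85.4375)² / 85.4375 = 0.1383
χ² = 0.7530 + 0.8298 + 0.1383 = 1.7211 ≈ 1.721
Degrees of freedom = 3 − 1 = 2; critical value at α = 0.1 is 4.605.
Since 1.721 < 4.605, we fail to reject the null hypothesis — the data are consistent with the 9:6:1 ratio.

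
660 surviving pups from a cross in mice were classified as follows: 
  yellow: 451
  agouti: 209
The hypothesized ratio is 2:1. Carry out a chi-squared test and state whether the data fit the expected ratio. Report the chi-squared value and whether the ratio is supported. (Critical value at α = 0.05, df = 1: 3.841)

0.825; consistent

Expected counts for N = 660 under a 2:1 ratio (total parts = 3):
  yellow: 660 × 2/3 = 440
  agouti: 660 × 1/3 = 220
χ² = Σ (O − E)² / E
  yellow: (451 − 440)² / 440 = 0.2750
  agouti: (209 − 220)² / 220 = 0.5500
χ² = 0.2750 + 0.5500 = 0.825
Degrees of freedom = 2 − 1 = 1; critical value at α = 0.05 is 3.841.
Since 0.825 < 3.841, we fail to reject the null hypothesis — the data are consistent with the 2:1 ratio.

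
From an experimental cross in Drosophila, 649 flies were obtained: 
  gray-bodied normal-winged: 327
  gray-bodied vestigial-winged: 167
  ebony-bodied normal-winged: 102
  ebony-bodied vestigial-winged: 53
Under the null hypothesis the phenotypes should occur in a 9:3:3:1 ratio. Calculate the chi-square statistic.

Expected counts for N = 649 under a 9:3:3:1 ratio (total parts = 16):
  gray-bodied normal-winged: 649 × 9/16 = 365.0625
  gray-bodied vestigial-winged: 649 × 3/16 = 121.6875
  ebony-bodied normal-winged: 649 × 3/16 = 121.6875
  ebony-bodied vestigial-winged: 649 × 1/16 = 40.5625
χ² = Σ (O − E)² / E
  gray-bodied normal-winged: (327 − 365.0625)² / 365.0625 = 3.9685
  gray-bodied vestigial-winged: (167 − 121.6875)² / 121.6875 = 16.8729
  ebony-bodied normal-winged: (102 − 121.6875)² / 121.6875 = 3.1852
  ebony-bodied vestigial-winged: (53 − 40.5625)² / 40.5625 = 3.8137
χ² = 3.9685 + 16.8729 + 3.1852 + 3.8137 = 27.8403 ≈ 27.840

27.840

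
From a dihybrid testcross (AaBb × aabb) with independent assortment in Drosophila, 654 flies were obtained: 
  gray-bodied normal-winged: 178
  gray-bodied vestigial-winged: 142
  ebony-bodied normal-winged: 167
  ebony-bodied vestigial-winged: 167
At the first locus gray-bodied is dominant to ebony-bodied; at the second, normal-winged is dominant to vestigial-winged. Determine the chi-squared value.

4.263

A dihybrid testcross with independent assortment gives a 1:1:1:1 ratio.
Total ratio parts = 4. Expected numbers out of 654:
  gray-bodied normal-winged: 654 × 1/4 = 163.5
  gray-bodied vestigial-winged: 654 × 1/4 = 163.5
  ebony-bodied normal-winged: 654 × 1/4 = 163.5
  ebony-bodied vestigial-winged: 654 × 1/4 = 163.5
χ² = Σ (O − E)² / E
  gray-bodied normal-winged: (178 − 163.5)² / 163.5 = 1.2859
  gray-bodied vestigial-winged: (142 − 163.5)² / 163.5 = 2.8272
  ebony-bodied normal-winged: (167 − 163.5)² / 163.5 = 0.0749
  ebony-bodied vestigial-winged: (167 − 163.5)² / 163.5 = 0.0749
χ² = 1.2859 + 2.8272 + 0.0749 + 0.0749 = 4.2629 ≈ 4.263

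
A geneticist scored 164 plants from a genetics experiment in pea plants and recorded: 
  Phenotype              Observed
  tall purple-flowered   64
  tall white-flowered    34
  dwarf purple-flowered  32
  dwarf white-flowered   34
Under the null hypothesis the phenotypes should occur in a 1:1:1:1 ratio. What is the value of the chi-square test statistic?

17.268

Under the 1:1:1:1 hypothesis (Σ ratio = 4, N = 164):
  tall purple-flowered: 164 × 1/4 = 41
  tall white-flowered: 164 × 1/4 = 41
  dwarf purple-flowered: 164 × 1/4 = 41
  dwarf white-flowered: 164 × 1/4 = 41
χ² = Σ (O − E)² / E
  tall purple-flowered: (64 − 41)² / 41 = 12.9024
  tall white-flowered: (34 − 41)² / 41 = 1.1951
  dwarf purple-flowered: (32 − 41)² / 41 = 1.9756
  dwarf white-flowered: (34 − 41)² / 41 = 1.1951
χ² = 12.9024 + 1.1951 + 1.9756 + 1.1951 = 17.2682 ≈ 17.268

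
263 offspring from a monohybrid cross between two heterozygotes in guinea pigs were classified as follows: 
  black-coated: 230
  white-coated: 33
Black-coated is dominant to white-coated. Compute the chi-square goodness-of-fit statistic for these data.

For a monohybrid cross between heterozygotes with complete dominance, the expected phenotypic ratio is 3:1.
Under the 3:1 hypothesis (Σ ratio = 4, N = 263):
  black-coated: 263 × 3/4 = 197.25
  white-coated: 263 × 1/4 = 65.75
χ² = Σ (O − E)² / E
  black-coated: (230 − 197.25)² / 197.25 = 5.4376
  white-coated: (33 − 65.75)² / 65.75 = 16.3127
χ² = 5.4376 + 16.3127 = 21.7503 ≈ 21.750

21.750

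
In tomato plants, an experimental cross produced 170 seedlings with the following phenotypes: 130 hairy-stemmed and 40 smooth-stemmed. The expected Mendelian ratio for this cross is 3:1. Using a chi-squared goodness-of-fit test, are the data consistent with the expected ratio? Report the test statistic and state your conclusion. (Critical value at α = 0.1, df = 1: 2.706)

0.196; consistent

Under the 3:1 hypothesis (Σ ratio = 4, N = 170):
  hairy-stemmed: 170 × 3/4 = 127.5
  smooth-stemmed: 170 × 1/4 = 42.5
χ² = Σ (O − E)² / E
  hairy-stemmed: (130 − 127.5)² / 127.5 = 0.0490
  smooth-stemmed: (40 − 42.5)² / 42.5 = 0.1471
χ² = 0.0490 + 0.1471 = 0.1961 ≈ 0.196
Degrees of freedom = 2 − 1 = 1; critical value at α = 0.1 is 2.706.
Since 0.196 < 2.706, we fail to reject the null hypothesis — the data are consistent with the 3:1 ratio.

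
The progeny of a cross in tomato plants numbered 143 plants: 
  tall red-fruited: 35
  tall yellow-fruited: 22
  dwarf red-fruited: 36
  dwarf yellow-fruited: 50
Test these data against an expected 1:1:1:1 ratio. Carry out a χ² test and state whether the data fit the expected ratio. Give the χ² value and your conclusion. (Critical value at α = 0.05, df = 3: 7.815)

10.986; not consistent

The 1:1:1:1 ratio has 4 parts, so with N = 143 the expected counts are:
  tall red-fruited: 143 × 1/4 = 35.75
  tall yellow-fruited: 143 × 1/4 = 35.75
  dwarf red-fruited: 143 × 1/4 = 35.75
  dwarf yellow-fruited: 143 × 1/4 = 35.75
χ² = Σ (O − E)² / E
  tall red-fruited: (35 − 35.75)² / 35.75 = 0.0157
  tall yellow-fruited: (22 − 35.75)² / 35.75 = 5.2885
  dwarf red-fruited: (36 − 35.75)² / 35.75 = 0.0017
  dwarf yellow-fruited: (50 − 35.75)² / 35.75 = 5.6801
χ² = 0.0157 + 5.2885 + 0.0017 + 5.6801 = 10.986
Degrees of freedom = 4 − 1 = 3; critical value at α = 0.05 is 7.815.
Since 10.986 > 7.815, we reject the null hypothesis — the data do not fit the 1:1:1:1 ratio.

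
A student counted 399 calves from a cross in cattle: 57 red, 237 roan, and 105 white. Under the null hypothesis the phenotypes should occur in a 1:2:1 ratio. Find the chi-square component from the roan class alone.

Under the 1:2:1 hypothesis (Σ ratio = 4, N = 399):
  red: 399 × 1/4 = 99.75
  roan: 399 × 2/4 = 199.5
  white: 399 × 1/4 = 99.75
Contribution of roan: (237 − 199.5)² / 199.5 = 7.0489

7.049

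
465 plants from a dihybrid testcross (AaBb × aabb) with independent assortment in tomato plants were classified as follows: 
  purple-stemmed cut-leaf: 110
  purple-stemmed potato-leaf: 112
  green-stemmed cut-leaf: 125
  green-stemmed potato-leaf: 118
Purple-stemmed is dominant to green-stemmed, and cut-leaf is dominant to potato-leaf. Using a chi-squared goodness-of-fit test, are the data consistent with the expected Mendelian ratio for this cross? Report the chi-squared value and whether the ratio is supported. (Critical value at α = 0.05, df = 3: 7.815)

1.176; consistent

A dihybrid testcross with independent assortment gives a 1:1:1:1 ratio.
Total ratio parts = 4. Expected numbers out of 465:
  purple-stemmed cut-leaf: 465 × 1/4 = 116.25
  purple-stemmed potato-leaf: 465 × 1/4 = 116.25
  green-stemmed cut-leaf: 465 × 1/4 = 116.25
  green-stemmed potato-leaf: 465 × 1/4 = 116.25
χ² = Σ (O − E)² / E
  purple-stemmed cut-leaf: (110 − 116.25)² / 116.25 = 0.3360
  purple-stemmed potato-leaf: (112 − 116.25)² / 116.25 = 0.1554
  green-stemmed cut-leaf: (125 − 116.25)² / 116.25 = 0.6586
  green-stemmed potato-leaf: (118 − 116.25)² / 116.25 = 0.0263
χ² = 0.3360 + 0.1554 + 0.6586 + 0.0263 = 1.1763 ≈ 1.176
Degrees of freedom = 4 − 1 = 3; critical value at α = 0.05 is 7.815.
Since 1.176 < 7.815, we fail to reject the null hypothesis — the data are consistent with the 1:1:1:1 ratio.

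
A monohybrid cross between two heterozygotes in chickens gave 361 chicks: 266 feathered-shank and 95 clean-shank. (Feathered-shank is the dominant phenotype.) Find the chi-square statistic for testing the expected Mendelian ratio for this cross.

For a monohybrid cross between heterozygotes with complete dominance, the expected phenotypic ratio is 3:1.
The 3:1 ratio has 4 parts, so with N = 361 the expected counts are:
  feathered-shank: 361 × 3/4 = 270.75
  clean-shank: 361 × 1/4 = 90.25
χ² = Σ (O − E)² / E
  feathered-shank: (266 − 270.75)² / 270.75 = 0.0833
  clean-shank: (95 − 90.25)² / 90.25 = 0.2500
χ² = 0.0833 + 0.2500 = 0.3333 ≈ 0.333

0.333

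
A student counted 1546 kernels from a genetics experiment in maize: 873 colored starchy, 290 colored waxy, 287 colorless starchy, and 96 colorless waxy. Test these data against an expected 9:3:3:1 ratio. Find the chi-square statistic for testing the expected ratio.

0.046

Under the 9:3:3:1 hypothesis (Σ ratio = 16, N = 1546):
  colored starchy: 1546 × 9/16 = 869.625
  colored waxy: 1546 × 3/16 = 289.875
  colorless starchy: 1546 × 3/16 = 289.875
  colorless waxy: 1546 × 1/16 = 96.625
χ² = Σ (O − E)² / E
  colored starchy: (873 − 869.625)² / 869.625 = 0.0131
  colored waxy: (290 − 289.875)² / 289.875 = 0.0001
  colorless starchy: (287 − 289.875)² / 289.875 = 0.0285
  colorless waxy: (96 − 96.625)² / 96.625 = 0.0040
χ² = 0.0131 + 0.0001 + 0.0285 + 0.0040 = 0.0457 ≈ 0.046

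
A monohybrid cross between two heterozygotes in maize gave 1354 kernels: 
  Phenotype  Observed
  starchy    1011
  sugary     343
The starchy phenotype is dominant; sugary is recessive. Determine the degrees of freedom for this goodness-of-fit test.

For a monohybrid cross between heterozygotes with complete dominance, the expected phenotypic ratio is 3:1.
A goodness-of-fit test with 2 phenotype classes has df = 2 − 1 = 1.

1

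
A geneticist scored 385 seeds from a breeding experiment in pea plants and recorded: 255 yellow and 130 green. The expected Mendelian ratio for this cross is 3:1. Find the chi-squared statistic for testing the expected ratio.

The 3:1 ratio has 4 parts, so with N = 385 the expected counts are:
  yellow: 385 × 3/4 = 288.75
  green: 385 × 1/4 = 96.25
χ² = Σ (O − E)² / E
  yellow: (255 − 288.75)² / 288.75 = 3.9448
  green: (130 − 96.25)² / 96.25 = 11.8344
χ² = 3.9448 + 11.8344 = 15.7792 ≈ 15.779

15.779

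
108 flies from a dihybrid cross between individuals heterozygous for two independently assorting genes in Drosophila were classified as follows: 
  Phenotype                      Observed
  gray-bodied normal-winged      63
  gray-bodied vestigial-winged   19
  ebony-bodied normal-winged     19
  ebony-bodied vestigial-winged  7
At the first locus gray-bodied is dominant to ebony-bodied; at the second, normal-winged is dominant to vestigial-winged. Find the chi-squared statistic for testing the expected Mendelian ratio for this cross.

A dihybrid F₂ with independent assortment and complete dominance at both loci gives a 9:3:3:1 phenotypic ratio.
The 9:3:3:1 ratio has 16 parts, so with N = 108 the expected counts are:
  gray-bodied normal-winged: 108 × 9/16 = 60.75
  gray-bodied vestigial-winged: 108 × 3/16 = 20.25
  ebony-bodied normal-winged: 108 × 3/16 = 20.25
  ebony-bodied vestigial-winged: 108 × 1/16 = 6.75
χ² = Σ (O − E)² / E
  gray-bodied normal-winged: (63 − 60.75)² / 60.75 = 0.0833
  gray-bodied vestigial-winged: (19 − 20.25)² / 20.25 = 0.0772
  ebony-bodied normal-winged: (19 − 20.25)² / 20.25 = 0.0772
  ebony-bodied vestigial-winged: (7 − 6.75)² / 6.75 = 0.0093
χ² = 0.0833 + 0.0772 + 0.0772 + 0.0093 = 0.247

0.247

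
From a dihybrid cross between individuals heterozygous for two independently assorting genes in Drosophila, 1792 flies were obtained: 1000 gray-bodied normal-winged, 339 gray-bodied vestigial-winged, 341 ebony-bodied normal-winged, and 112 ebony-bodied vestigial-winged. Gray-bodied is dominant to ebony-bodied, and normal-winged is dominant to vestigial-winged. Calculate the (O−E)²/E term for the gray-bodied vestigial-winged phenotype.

0.027

A dihybrid F₂ with independent assortment and complete dominance at both loci gives a 9:3:3:1 phenotypic ratio.
Under the 9:3:3:1 hypothesis (Σ ratio = 16, N = 1792):
  gray-bodied normal-winged: 1792 × 9/16 = 1008
  gray-bodied vestigial-winged: 1792 × 3/16 = 336
  ebony-bodied normal-winged: 1792 × 3/16 = 336
  ebony-bodied vestigial-winged: 1792 × 1/16 = 112
Contribution of gray-bodied vestigial-winged: (339 − 336)² / 336 = 0.0268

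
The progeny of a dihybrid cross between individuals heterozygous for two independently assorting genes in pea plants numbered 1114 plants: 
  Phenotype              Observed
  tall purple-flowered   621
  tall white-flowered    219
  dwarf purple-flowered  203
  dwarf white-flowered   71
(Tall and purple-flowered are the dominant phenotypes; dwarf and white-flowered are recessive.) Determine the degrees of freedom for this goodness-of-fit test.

A dihybrid F₂ with independent assortment and complete dominance at both loci gives a 9:3:3:1 phenotypic ratio.
A goodness-of-fit test with 4 phenotype classes has df = 4 − 1 = 3.

3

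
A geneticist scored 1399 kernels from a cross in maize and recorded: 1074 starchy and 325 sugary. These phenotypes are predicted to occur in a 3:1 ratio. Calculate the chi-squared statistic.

2.335

Under the 3:1 hypothesis (Σ ratio = 4, N = 1399):
  starchy: 1399 × 3/4 = 1049.25
  sugary: 1399 × 1/4 = 349.75
χ² = Σ (O − E)² / E
  starchy: (1074 − 1049.25)² / 1049.25 = 0.5838
  sugary: (325 − 349.75)² / 349.75 = 1.7514
χ² = 0.5838 + 1.7514 = 2.3352 ≈ 2.335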